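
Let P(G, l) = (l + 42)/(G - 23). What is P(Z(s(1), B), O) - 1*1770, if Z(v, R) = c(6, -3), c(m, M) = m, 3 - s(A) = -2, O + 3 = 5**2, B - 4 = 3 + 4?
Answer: -30154/17 ≈ -1773.8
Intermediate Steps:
B = 11 (B = 4 + (3 + 4) = 4 + 7 = 11)
O = 22 (O = -3 + 5**2 = -3 + 25 = 22)
s(A) = 5 (s(A) = 3 - 1*(-2) = 3 + 2 = 5)
Z(v, R) = 6
P(G, l) = (42 + l)/(-23 + G)
P(Z(s(1), B), O) - 1*1770 = (42 + 22)/(-23 + 6) - 1*1770 = 64/(-17) - 1770 = -1/17*64 - 1770 = -64/17 - 1770 = -30154/17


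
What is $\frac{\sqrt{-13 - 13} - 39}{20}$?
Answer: $- \frac{39}{20} + \frac{i \sqrt{26}}{20} \approx -1.95 + 0.25495 i$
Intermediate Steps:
$\frac{\sqrt{-13 - 13} - 39}{20} = \frac{\sqrt{-26} - 39}{20} = \frac{i \sqrt{26} - 39}{20} = \frac{-39 + i \sqrt{26}}{20} = - \frac{39}{20} + \frac{i \sqrt{26}}{20}$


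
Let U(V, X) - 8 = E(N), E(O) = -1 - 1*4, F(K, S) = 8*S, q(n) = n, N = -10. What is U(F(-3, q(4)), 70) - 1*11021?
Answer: -11018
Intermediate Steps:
E(O) = -5 (E(O) = -1 - 4 = -5)
U(V, X) = 3 (U(V, X) = 8 - 5 = 3)
U(F(-3, q(4)), 70) - 1*11021 = 3 - 1*11021 = 3 - 11021 = -11018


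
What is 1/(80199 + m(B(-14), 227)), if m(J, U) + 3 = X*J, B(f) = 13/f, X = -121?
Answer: 14/1124317 ≈ 1.2452e-5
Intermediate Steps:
m(J, U) = -3 - 121*J
1/(80199 + m(B(-14), 227)) = 1/(80199 + (-3 - 1573/(-14))) = 1/(80199 + (-3 - 1573*(-1)/14)) = 1/(80199 + (-3 - 121*(-13/14))) = 1/(80199 + (-3 + 1573/14)) = 1/(80199 + 1531/14) = 1/(1124317/14) = 14/1124317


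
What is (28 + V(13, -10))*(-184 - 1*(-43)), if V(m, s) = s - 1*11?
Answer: -987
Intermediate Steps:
V(m, s) = -11 + s (V(m, s) = s - 11 = -11 + s)
(28 + V(13, -10))*(-184 - 1*(-43)) = (28 + (-11 - 10))*(-184 - 1*(-43)) = (28 - 21)*(-184 + 43) = 7*(-141) = -987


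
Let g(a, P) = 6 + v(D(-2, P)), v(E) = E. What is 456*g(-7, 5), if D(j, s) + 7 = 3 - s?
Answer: -1368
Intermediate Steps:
D(j, s) = -4 - s (D(j, s) = -7 + (3 - s) = -4 - s)
g(a, P) = 2 - P (g(a, P) = 6 + (-4 - P) = 2 - P)
456*g(-7, 5) = 456*(2 - 1*5) = 456*(2 - 5) = 456*(-3) = -1368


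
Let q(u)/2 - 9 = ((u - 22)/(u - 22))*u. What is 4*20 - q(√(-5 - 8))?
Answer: 62 - 2*I*√13 ≈ 62.0 - 7.2111*I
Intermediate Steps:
q(u) = 18 + 2*u (q(u) = 18 + 2*(((u - 22)/(u - 22))*u) = 18 + 2*(((-22 + u)/(-22 + u))*u) = 18 + 2*(1*u) = 18 + 2*u)
4*20 - q(√(-5 - 8)) = 4*20 - (18 + 2*√(-5 - 8)) = 80 - (18 + 2*√(-13)) = 80 - (18 + 2*(I*√13)) = 80 - (18 + 2*I*√13) = 80 + (-18 - 2*I*√13) = 62 - 2*I*√13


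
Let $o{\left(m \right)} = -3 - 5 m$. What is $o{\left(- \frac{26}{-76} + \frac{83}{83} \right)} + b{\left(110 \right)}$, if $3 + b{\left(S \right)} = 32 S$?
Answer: $\frac{133277}{38} \approx 3507.3$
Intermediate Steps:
$b{\left(S \right)} = -3 + 32 S$
$o{\left(- \frac{26}{-76} + \frac{83}{83} \right)} + b{\left(110 \right)} = \left(-3 - 5 \left(- \frac{26}{-76} + \frac{83}{83}\right)\right) + \left(-3 + 32 \cdot 110\right) = \left(-3 - 5 \left(\left(-26\right) \left(- \frac{1}{76}\right) + 83 \cdot \frac{1}{83}\right)\right) + \left(-3 + 3520\right) = \left(-3 - 5 \left(\frac{13}{38} + 1\right)\right) + 3517 = \left(-3 - \frac{255}{38}\right) + 3517 = - \frac{369}{38} + 3517 = \frac{133277}{38}$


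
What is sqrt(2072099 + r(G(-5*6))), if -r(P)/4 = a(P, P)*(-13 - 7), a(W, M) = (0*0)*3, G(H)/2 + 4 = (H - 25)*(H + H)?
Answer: sqrt(2072099) ≈ 1439.5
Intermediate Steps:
G(H) = -8 + 4*H*(-25 + H) (G(H) = -8 + 2*((H - 25)*(H + H)) = -8 + 2*((-25 + H)*(2*H)) = -8 + 2*(2*H*(-25 + H)) = -8 + 4*H*(-25 + H))
a(W, M) = 0 (a(W, M) = 0*3 = 0)
r(P) = 0 (r(P) = -0*(-13 - 7) = -0*(-20) = -4*0 = 0)
sqrt(2072099 + r(G(-5*6))) = sqrt(2072099 + 0) = sqrt(2072099)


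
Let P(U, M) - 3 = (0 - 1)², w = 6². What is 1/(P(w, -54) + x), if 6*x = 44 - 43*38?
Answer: -1/261 ≈ -0.0038314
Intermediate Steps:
w = 36
x = -265 (x = (44 - 43*38)/6 = (44 - 1634)/6 = (⅙)*(-1590) = -265)
P(U, M) = 4 (P(U, M) = 3 + (0 - 1)² = 3 + (-1)² = 3 + 1 = 4)
1/(P(w, -54) + x) = 1/(4 - 265) = 1/(-261) = -1/261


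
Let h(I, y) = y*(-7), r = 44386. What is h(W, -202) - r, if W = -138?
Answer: -42972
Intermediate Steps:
h(I, y) = -7*y
h(W, -202) - r = -7*(-202) - 1*44386 = 1414 - 44386 = -42972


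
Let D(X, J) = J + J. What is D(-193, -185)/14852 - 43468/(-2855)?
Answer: 322265193/21201230 ≈ 15.200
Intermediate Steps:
D(X, J) = 2*J
D(-193, -185)/14852 - 43468/(-2855) = (2*(-185))/14852 - 43468/(-2855) = -370*1/14852 - 43468*(-1/2855) = -185/7426 + 43468/2855 = 322265193/21201230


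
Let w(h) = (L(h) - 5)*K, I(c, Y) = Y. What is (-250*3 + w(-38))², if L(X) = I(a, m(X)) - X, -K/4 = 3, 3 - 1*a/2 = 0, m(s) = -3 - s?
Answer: 2452356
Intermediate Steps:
a = 6 (a = 6 - 2*0 = 6 + 0 = 6)
K = -12 (K = -4*3 = -12)
L(X) = -3 - 2*X (L(X) = (-3 - X) - X = -3 - 2*X)
w(h) = 96 + 24*h (w(h) = ((-3 - 2*h) - 5)*(-12) = (-8 - 2*h)*(-12) = 96 + 24*h)
(-250*3 + w(-38))² = (-250*3 + (96 + 24*(-38)))² = (-750 + (96 - 912))² = (-750 - 816)² = (-1566)² = 2452356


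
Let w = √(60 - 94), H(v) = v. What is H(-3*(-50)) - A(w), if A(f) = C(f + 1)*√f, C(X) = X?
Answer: 150 - 34^(¼)*√I*(1 + I*√34) ≈ 158.25 - 11.664*I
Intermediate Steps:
w = I*√34 (w = √(-34) = I*√34 ≈ 5.8309*I)
A(f) = √f*(1 + f) (A(f) = (f + 1)*√f = (1 + f)*√f = √f*(1 + f))
H(-3*(-50)) - A(w) = -3*(-50) - √(I*√34)*(1 + I*√34) = 150 - 34^(¼)*√I*(1 + I*√34)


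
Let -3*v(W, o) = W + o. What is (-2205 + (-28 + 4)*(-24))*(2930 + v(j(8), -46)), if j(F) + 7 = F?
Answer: -4797405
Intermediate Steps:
j(F) = -7 + F
v(W, o) = -W/3 - o/3 (v(W, o) = -(W + o)/3 = -W/3 - o/3)
(-2205 + (-28 + 4)*(-24))*(2930 + v(j(8), -46)) = (-2205 + (-28 + 4)*(-24))*(2930 + (-(-7 + 8)/3 - ⅓*(-46))) = (-2205 - 24*(-24))*(2930 + (-⅓*1 + 46/3)) = (-2205 + 576)*(2930 + (-⅓ + 46/3)) = -1629*(2930 + 15) = -1629*2945 = -4797405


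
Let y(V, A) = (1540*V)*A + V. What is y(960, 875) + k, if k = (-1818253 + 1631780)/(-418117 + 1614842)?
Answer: 1548084608669527/1196725 ≈ 1.2936e+9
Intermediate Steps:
y(V, A) = V + 1540*A*V (y(V, A) = 1540*A*V + V = V + 1540*A*V)
k = -186473/1196725 ≈ -0.15582
y(960, 875) + k = 960*(1 + 1540*875) - 186473/1196725 = 960*(1 + 1347500) - 186473/1196725 = 960*1347501 - 186473/1196725 = 1293600960 - 186473/1196725 = 1548084608669527/1196725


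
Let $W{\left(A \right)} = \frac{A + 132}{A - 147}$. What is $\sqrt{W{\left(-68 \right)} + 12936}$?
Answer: $\frac{2 \sqrt{149488210}}{215} \approx 113.74$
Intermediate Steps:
$W{\left(A \right)} = \frac{132 + A}{-147 + A}$
$\sqrt{W{\left(-68 \right)} + 12936} = \sqrt{\frac{132 - 68}{-147 - 68} + 12936} = \sqrt{\frac{1}{-215} \cdot 64 + 12936} = \sqrt{\left(- \frac{1}{215}\right) 64 + 12936} = \sqrt{- \frac{64}{215} + 12936} = \sqrt{\frac{2781176}{215}} = \frac{2 \sqrt{149488210}}{215}$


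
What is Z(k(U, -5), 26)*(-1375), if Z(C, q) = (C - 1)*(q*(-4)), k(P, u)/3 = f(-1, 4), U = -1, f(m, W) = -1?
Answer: -572000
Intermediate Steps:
k(P, u) = -3 (k(P, u) = 3*(-1) = -3)
Z(C, q) = -4*q*(-1 + C) (Z(C, q) = (-1 + C)*(-4*q) = -4*q*(-1 + C))
Z(k(U, -5), 26)*(-1375) = (4*26*(1 - 1*(-3)))*(-1375) = (4*26*(1 + 3))*(-1375) = (4*26*4)*(-1375) = 416*(-1375) = -572000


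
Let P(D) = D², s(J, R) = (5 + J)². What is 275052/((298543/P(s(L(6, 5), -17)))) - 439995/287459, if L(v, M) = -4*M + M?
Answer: 790530371252715/85818872237 ≈ 9211.6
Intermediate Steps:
L(v, M) = -3*M
275052/((298543/P(s(L(6, 5), -17)))) - 439995/287459 = 275052/((298543/(((5 - 3*5)²)²))) - 439995/287459 = 275052/((298543/(((5 - 15)²)²))) - 439995*1/287459 = 275052/((298543/(((-10)²)²))) - 439995/287459 = 275052/((298543/(100²))) - 439995/287459 = 275052/((298543/10000)) - 439995/287459 = 275052/((298543*(1/10000))) - 439995/287459 = 275052/(298543/10000) - 439995/287459 = 275052*(10000/298543) - 439995/287459 = 2750520000/298543 - 439995/287459 = 790530371252715/85818872237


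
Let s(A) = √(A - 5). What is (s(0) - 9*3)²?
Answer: (27 - I*√5)² ≈ 724.0 - 120.75*I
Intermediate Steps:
s(A) = √(-5 + A)
(s(0) - 9*3)² = (√(-5 + 0) - 9*3)² = (√(-5) - 27)² = (I*√5 - 27)² = (-27 + I*√5)²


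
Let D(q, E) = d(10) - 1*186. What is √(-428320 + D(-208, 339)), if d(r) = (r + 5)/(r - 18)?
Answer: I*√6856126/4 ≈ 654.61*I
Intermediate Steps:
d(r) = (5 + r)/(-18 + r)
D(q, E) = -1503/8 (D(q, E) = (5 + 10)/(-18 + 10) - 1*186 = 15/(-8) - 186 = -⅛*15 - 186 = -15/8 - 186 = -1503/8)
√(-428320 + D(-208, 339)) = √(-428320 - 1503/8) = √(-3428063/8) = I*√6856126/4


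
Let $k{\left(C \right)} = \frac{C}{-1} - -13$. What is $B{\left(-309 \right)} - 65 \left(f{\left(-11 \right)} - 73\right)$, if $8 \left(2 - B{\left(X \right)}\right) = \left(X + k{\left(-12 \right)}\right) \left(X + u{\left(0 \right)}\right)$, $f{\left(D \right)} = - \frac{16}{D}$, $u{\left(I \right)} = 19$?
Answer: $- \frac{62068}{11} \approx -5642.5$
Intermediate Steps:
$k{\left(C \right)} = 13 - C$ ($k{\left(C \right)} = C \left(-1\right) + 13 = - C + 13 = 13 - C$)
$B{\left(X \right)} = 2 - \frac{\left(19 + X\right) \left(25 + X\right)}{8}$ ($B{\left(X \right)} = 2 - \frac{\left(X + \left(13 - -12\right)\right) \left(X + 19\right)}{8} = 2 - \frac{\left(X + \left(13 + 12\right)\right) \left(19 + X\right)}{8} = 2 - \frac{\left(X + 25\right) \left(19 + X\right)}{8} = 2 - \frac{\left(25 + X\right) \left(19 + X\right)}{8} = 2 - \frac{\left(19 + X\right) \left(25 + X\right)}{8}$)
$B{\left(-309 \right)} - 65 \left(f{\left(-11 \right)} - 73\right) = \left(- \frac{459}{8} - - \frac{3399}{2} - \frac{\left(-309\right)^{2}}{8}\right) - 65 \left(- \frac{16}{-11} - 73\right) = \left(- \frac{459}{8} + \frac{3399}{2} - \frac{95481}{8}\right) - 65 \left(\left(-16\right) \left(- \frac{1}{11}\right) - 73\right) = \left(- \frac{459}{8} + \frac{3399}{2} - \frac{95481}{8}\right) - 65 \left(\frac{16}{11} - 73\right) = -10293 - 65 \left(- \frac{787}{11}\right) = -10293 - - \frac{51155}{11} = -10293 + \frac{51155}{11} = - \frac{62068}{11}$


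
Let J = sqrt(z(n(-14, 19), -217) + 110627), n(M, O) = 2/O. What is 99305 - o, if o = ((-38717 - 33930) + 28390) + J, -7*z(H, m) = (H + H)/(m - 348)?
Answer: 143562 - 3*sqrt(69409482053695)/75145 ≈ 1.4323e+5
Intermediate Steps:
z(H, m) = -2*H/(7*(-348 + m)) (z(H, m) = -(H + H)/(7*(m - 348)) = -2*H/(7*(-348 + m)))
J = 3*sqrt(69409482053695)/75145 (J = sqrt(-2*2/19/(-2436 + 7*(-217)) + 110627) = sqrt(-2*2*(1/19)/(-2436 - 1519) + 110627) = sqrt(-2*2/19/(-3955) + 110627) = sqrt(-2*2/19*(-1/3955) + 110627) = sqrt(4/75145 + 110627) = sqrt(8313065919/75145) = 3*sqrt(69409482053695)/75145 ≈ 332.61)
o = -44257 + 3*sqrt(69409482053695)/75145 (o = ((-38717 - 33930) + 28390) + 3*sqrt(69409482053695)/75145 = (-72647 + 28390) + 3*sqrt(69409482053695)/75145 = -44257 + 3*sqrt(69409482053695)/75145 ≈ -43924.)
99305 - o = 99305 - (-44257 + 3*sqrt(69409482053695)/75145) = 99305 + (44257 - 3*sqrt(69409482053695)/75145) = 143562 - 3*sqrt(69409482053695)/75145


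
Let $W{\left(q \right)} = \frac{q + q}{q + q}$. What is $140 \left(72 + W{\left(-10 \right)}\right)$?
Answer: $10220$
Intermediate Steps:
$W{\left(q \right)} = 1$ ($W{\left(q \right)} = \frac{2 q}{2 q} = 2 q \frac{1}{2 q} = 1$)
$140 \left(72 + W{\left(-10 \right)}\right) = 140 \left(72 + 1\right) = 140 \cdot 73 = 10220$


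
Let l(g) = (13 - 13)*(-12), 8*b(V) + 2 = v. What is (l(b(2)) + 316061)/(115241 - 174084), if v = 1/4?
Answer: -316061/58843 ≈ -5.3713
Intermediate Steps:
v = ¼ ≈ 0.25000
b(V) = -7/32 (b(V) = -¼ + (⅛)*(¼) = -¼ + 1/32 = -7/32)
l(g) = 0 (l(g) = 0*(-12) = 0)
(l(b(2)) + 316061)/(115241 - 174084) = (0 + 316061)/(115241 - 174084) = 316061/(-58843) = 316061*(-1/58843) = -316061/58843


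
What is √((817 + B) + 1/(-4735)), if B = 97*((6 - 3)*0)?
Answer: √18317319090/4735 ≈ 28.583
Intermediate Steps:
B = 0 (B = 97*(3*0) = 97*0 = 0)
√((817 + B) + 1/(-4735)) = √((817 + 0) + 1/(-4735)) = √(817 - 1/4735) = √(3868494/4735) = √18317319090/4735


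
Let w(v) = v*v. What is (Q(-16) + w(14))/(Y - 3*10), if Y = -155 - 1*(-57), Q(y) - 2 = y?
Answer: -91/64 ≈ -1.4219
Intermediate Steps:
Q(y) = 2 + y
w(v) = v²
Y = -98 (Y = -155 + 57 = -98)
(Q(-16) + w(14))/(Y - 3*10) = ((2 - 16) + 14²)/(-98 - 3*10) = (-14 + 196)/(-98 - 30) = 182/(-128) = 182*(-1/128) = -91/64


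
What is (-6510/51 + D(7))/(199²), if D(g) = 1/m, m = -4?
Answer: -8697/2692868 ≈ -0.0032296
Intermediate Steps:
D(g) = -¼ (D(g) = 1/(-4) = -¼)
(-6510/51 + D(7))/(199²) = (-6510/51 - ¼)/(199²) = (-6510/51 - ¼)/39601 = (-62*35/17 - ¼)*(1/39601) = (-2170/17 - ¼)*(1/39601) = -8697/68*1/39601 = -8697/2692868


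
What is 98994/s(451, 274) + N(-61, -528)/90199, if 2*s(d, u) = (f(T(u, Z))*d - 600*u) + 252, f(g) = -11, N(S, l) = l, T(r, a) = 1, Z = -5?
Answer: -17947609164/15253462691 ≈ -1.1766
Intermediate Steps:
s(d, u) = 126 - 300*u - 11*d/2 (s(d, u) = ((-11*d - 600*u) + 252)/2 = ((-600*u - 11*d) + 252)/2 = (252 - 600*u - 11*d)/2 = 126 - 300*u - 11*d/2)
98994/s(451, 274) + N(-61, -528)/90199 = 98994/(126 - 300*274 - 11/2*451) - 528/90199 = 98994/(126 - 82200 - 4961/2) - 528*1/90199 = 98994/(-169109/2) - 528/90199 = 98994*(-2/169109) - 528/90199 = -197988/169109 - 528/90199 = -17947609164/15253462691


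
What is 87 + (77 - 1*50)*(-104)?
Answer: -2721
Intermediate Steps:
87 + (77 - 1*50)*(-104) = 87 + (77 - 50)*(-104) = 87 + 27*(-104) = 87 - 2808 = -2721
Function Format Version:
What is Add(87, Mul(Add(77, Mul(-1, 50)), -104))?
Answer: -2721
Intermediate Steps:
Add(87, Mul(Add(77, Mul(-1, 50)), -104)) = Add(87, Mul(Add(77, -50), -104)) = Add(87, Mul(27, -104)) = Add(87, -2808) = -2721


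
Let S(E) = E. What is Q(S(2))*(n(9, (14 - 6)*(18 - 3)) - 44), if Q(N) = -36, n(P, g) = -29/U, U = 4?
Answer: 1845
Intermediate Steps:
n(P, g) = -29/4
Q(S(2))*(n(9, (14 - 6)*(18 - 3)) - 44) = -36*(-29/4 - 44) = -36*(-205/4) = 1845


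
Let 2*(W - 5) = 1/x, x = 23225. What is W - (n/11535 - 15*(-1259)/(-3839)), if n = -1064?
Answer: 4118614194413/411387815850 ≈ 10.012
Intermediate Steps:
W = 232251/46450 (W = 5 + (1/2)/23225 = 5 + (1/2)*(1/23225) = 5 + 1/46450 = 232251/46450 ≈ 5.0000)
W - (n/11535 - 15*(-1259)/(-3839)) = 232251/46450 - (-1064/11535 - 15*(-1259)/(-3839)) = 232251/46450 - (-1064*1/11535 + 18885*(-1/3839)) = 232251/46450 - (-1064/11535 - 18885/3839) = 232251/46450 - 1*(-221923171/44282865) = 232251/46450 + 221923171/44282865 = 4118614194413/411387815850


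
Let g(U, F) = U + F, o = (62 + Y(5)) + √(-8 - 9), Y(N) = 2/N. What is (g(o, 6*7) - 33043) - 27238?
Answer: -300883/5 + I*√17 ≈ -60177.0 + 4.1231*I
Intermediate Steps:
o = 312/5 + I*√17 (o = (62 + 2/5) + √(-8 - 9) = (62 + 2*(⅕)) + √(-17) = (62 + ⅖) + I*√17 = 312/5 + I*√17 ≈ 62.4 + 4.1231*I)
g(U, F) = F + U
(g(o, 6*7) - 33043) - 27238 = ((6*7 + (312/5 + I*√17)) - 33043) - 27238 = ((42 + (312/5 + I*√17)) - 33043) - 27238 = ((522/5 + I*√17) - 33043) - 27238 = (-164693/5 + I*√17) - 27238 = -300883/5 + I*√17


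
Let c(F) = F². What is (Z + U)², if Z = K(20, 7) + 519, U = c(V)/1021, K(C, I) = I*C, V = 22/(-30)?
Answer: 22918597832098816/52773575625 ≈ 4.3428e+5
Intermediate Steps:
V = -11/15 (V = 22*(-1/30) = -11/15 ≈ -0.73333)
K(C, I) = C*I
U = 121/229725 (U = (-11/15)²/1021 = (121/225)*(1/1021) = 121/229725 ≈ 0.00052672)
Z = 659 (Z = 20*7 + 519 = 140 + 519 = 659)
(Z + U)² = (659 + 121/229725)² = (151388896/229725)² = 22918597832098816/52773575625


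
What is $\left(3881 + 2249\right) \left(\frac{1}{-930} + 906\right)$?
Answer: $\frac{516500927}{93} \approx 5.5538 \cdot 10^{6}$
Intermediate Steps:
$\left(3881 + 2249\right) \left(\frac{1}{-930} + 906\right) = 6130 \left(- \frac{1}{930} + 906\right) = 6130 \cdot \frac{842579}{930} = \frac{516500927}{93}$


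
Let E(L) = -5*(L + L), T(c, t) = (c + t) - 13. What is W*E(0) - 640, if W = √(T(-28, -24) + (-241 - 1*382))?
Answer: -640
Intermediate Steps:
T(c, t) = -13 + c + t
W = 4*I*√43 (W = √((-13 - 28 - 24) + (-241 - 1*382)) = √(-65 + (-241 - 382)) = √(-65 - 623) = √(-688) = 4*I*√43 ≈ 26.23*I)
E(L) = -10*L
W*E(0) - 640 = (4*I*√43)*(-10*0) - 640 = (4*I*√43)*0 - 640 = 0 - 640 = -640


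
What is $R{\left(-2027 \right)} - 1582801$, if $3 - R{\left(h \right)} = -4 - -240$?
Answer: $-1583034$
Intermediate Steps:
$R{\left(h \right)} = -233$ ($R{\left(h \right)} = 3 - \left(-4 - -240\right) = 3 - \left(-4 + 240\right) = 3 - 236 = -233$)
$R{\left(-2027 \right)} - 1582801 = -233 - 1582801 = -1583034$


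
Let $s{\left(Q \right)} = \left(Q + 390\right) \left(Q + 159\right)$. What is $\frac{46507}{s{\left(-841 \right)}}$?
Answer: $\frac{46507}{307582} \approx 0.1512$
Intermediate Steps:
$s{\left(Q \right)} = \left(159 + Q\right) \left(390 + Q\right)$ ($s{\left(Q \right)} = \left(390 + Q\right) \left(159 + Q\right) = \left(159 + Q\right) \left(390 + Q\right)$)
$\frac{46507}{s{\left(-841 \right)}} = \frac{46507}{62010 + \left(-841\right)^{2} + 549 \left(-841\right)} = \frac{46507}{62010 + 707281 - 461709} = \frac{46507}{307582}$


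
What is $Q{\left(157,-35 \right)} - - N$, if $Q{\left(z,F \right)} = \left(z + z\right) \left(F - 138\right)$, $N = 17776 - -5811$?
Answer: $-30735$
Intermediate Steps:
$N = 23587$ ($N = 17776 + 5811 = 23587$)
$Q{\left(z,F \right)} = 2 z \left(-138 + F\right)$
$Q{\left(157,-35 \right)} - - N = 2 \cdot 157 \left(-138 - 35\right) - \left(-1\right) 23587 = 2 \cdot 157 \left(-173\right) - -23587 = -54322 + 23587 = -30735$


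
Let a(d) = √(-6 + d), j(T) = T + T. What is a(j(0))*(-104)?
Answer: -104*I*√6 ≈ -254.75*I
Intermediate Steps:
j(T) = 2*T
a(j(0))*(-104) = √(-6 + 2*0)*(-104) = √(-6 + 0)*(-104) = √(-6)*(-104) = (I*√6)*(-104) = -104*I*√6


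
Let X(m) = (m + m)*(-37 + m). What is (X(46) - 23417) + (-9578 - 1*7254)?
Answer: -39421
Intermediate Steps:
X(m) = 2*m*(-37 + m) (X(m) = (2*m)*(-37 + m) = 2*m*(-37 + m))
(X(46) - 23417) + (-9578 - 1*7254) = (2*46*(-37 + 46) - 23417) + (-9578 - 1*7254) = (2*46*9 - 23417) + (-9578 - 7254) = (828 - 23417) - 16832 = -22589 - 16832 = -39421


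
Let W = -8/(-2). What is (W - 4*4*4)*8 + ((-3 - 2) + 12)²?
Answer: -431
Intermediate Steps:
W = 4 (W = -8*(-½) = 4)
(W - 4*4*4)*8 + ((-3 - 2) + 12)² = (4 - 4*4*4)*8 + ((-3 - 2) + 12)² = (4 - 16*4)*8 + (-5 + 12)² = (4 - 64)*8 + 7² = -60*8 + 49 = -480 + 49 = -431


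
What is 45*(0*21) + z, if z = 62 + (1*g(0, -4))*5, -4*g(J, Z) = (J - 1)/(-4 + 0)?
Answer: 987/16 ≈ 61.688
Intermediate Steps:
g(J, Z) = -1/16 + J/16 (g(J, Z) = -(J - 1)/(4*(-4 + 0)) = -(-1 + J)/(4*(-4)) = -(-1 + J)*(-1)/(4*4) = -(¼ - J/4)/4 = -1/16 + J/16)
z = 987/16 (z = 62 + (1*(-1/16 + (1/16)*0))*5 = 62 + (1*(-1/16 + 0))*5 = 62 + (1*(-1/16))*5 = 62 - 1/16*5 = 62 - 5/16 = 987/16 ≈ 61.688)
45*(0*21) + z = 45*(0*21) + 987/16 = 45*0 + 987/16 = 0 + 987/16 = 987/16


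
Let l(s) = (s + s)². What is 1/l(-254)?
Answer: 1/258064 ≈ 3.8750e-6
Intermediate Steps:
l(s) = 4*s² (l(s) = (2*s)² = 4*s²)
1/l(-254) = 1/(4*(-254)²) = 1/(4*64516) = 1/258064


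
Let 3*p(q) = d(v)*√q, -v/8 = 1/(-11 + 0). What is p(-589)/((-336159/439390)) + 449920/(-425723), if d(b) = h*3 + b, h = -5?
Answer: -449920/425723 + 68984230*I*√589/11093247 ≈ -1.0568 + 150.92*I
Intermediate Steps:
v = 8/11 (v = -8/(-11 + 0) = -8/(-11) = -8*(-1/11) = 8/11 ≈ 0.72727)
d(b) = -15 + b (d(b) = -5*3 + b = -15 + b)
p(q) = -157*√q/33 (p(q) = ((-15 + 8/11)*√q)/3 = (-157*√q/11)/3 = -157*√q/33)
p(-589)/((-336159/439390)) + 449920/(-425723) = (-157*I*√589/33)/((-336159/439390)) + 449920/(-425723) = (-157*I*√589/33)/((-336159*1/439390)) + 449920*(-1/425723) = (-157*I*√589/33)/(-336159/439390) - 449920/425723 = -157*I*√589/33*(-439390/336159) - 449920/425723 = 68984230*I*√589/11093247 - 449920/425723 = -449920/425723 + 68984230*I*√589/11093247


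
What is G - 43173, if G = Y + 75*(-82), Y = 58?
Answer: -49265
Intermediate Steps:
G = -6092 (G = 58 + 75*(-82) = 58 - 6150 = -6092)
G - 43173 = -6092 - 43173 = -49265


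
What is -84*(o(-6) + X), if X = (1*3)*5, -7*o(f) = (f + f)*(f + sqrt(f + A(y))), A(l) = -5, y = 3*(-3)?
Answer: -396 - 144*I*sqrt(11) ≈ -396.0 - 477.59*I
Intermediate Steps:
y = -9
o(f) = -2*f*(f + sqrt(-5 + f))/7 (o(f) = -(f + f)*(f + sqrt(f - 5))/7 = -2*f*(f + sqrt(-5 + f))/7)
X = 15 (X = 3*5 = 15)
-84*(o(-6) + X) = -84*(-2/7*(-6)*(-6 + sqrt(-5 - 6)) + 15) = -84*(-2/7*(-6)*(-6 + sqrt(-11)) + 15) = -84*(-2/7*(-6)*(-6 + I*sqrt(11)) + 15) = -84*((-72/7 + 12*I*sqrt(11)/7) + 15) = -84*(33/7 + 12*I*sqrt(11)/7) = -396 - 144*I*sqrt(11)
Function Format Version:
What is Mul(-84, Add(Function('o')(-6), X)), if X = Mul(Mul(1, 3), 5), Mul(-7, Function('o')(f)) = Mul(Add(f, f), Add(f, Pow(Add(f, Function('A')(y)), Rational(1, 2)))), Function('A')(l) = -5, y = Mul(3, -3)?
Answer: Add(-396, Mul(-144, I, Pow(11, Rational(1, 2)))) ≈ Add(-396.00, Mul(-477.59, I))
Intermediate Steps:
y = -9
Function('o')(f) = Mul(Rational(-2, 7), f, Add(f, Pow(Add(-5, f), Rational(1, 2)))) (Function('o')(f) = Mul(Rational(-1, 7), Mul(Add(f, f), Add(f, Pow(Add(f, -5), Rational(1, 2))))) = Mul(Rational(-1, 7), Mul(Mul(2, f), Add(f, Pow(Add(-5, f), Rational(1, 2))))) = Mul(Rational(-1, 7), Mul(2, f, Add(f, Pow(Add(-5, f), Rational(1, 2))))) = Mul(Rational(-2, 7), f, Add(f, Pow(Add(-5, f), Rational(1, 2)))))
X = 15 (X = Mul(3, 5) = 15)
Mul(-84, Add(Function('o')(-6), X)) = Mul(-84, Add(Mul(Rational(-2, 7), -6, Add(-6, Pow(Add(-5, -6), Rational(1, 2)))), 15)) = Mul(-84, Add(Mul(Rational(-2, 7), -6, Add(-6, Pow(-11, Rational(1, 2)))), 15)) = Mul(-84, Add(Mul(Rational(-2, 7), -6, Add(-6, Mul(I, Pow(11, Rational(1, 2))))), 15)) = Mul(-84, Add(Add(Rational(-72, 7), Mul(Rational(12, 7), I, Pow(11, Rational(1, 2)))), 15)) = Mul(-84, Add(Rational(33, 7), Mul(Rational(12, 7), I, Pow(11, Rational(1, 2))))) = Add(-396, Mul(-144, I, Pow(11, Rational(1, 2))))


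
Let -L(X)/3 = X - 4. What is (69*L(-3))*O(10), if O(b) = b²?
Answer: 144900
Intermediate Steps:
L(X) = 12 - 3*X (L(X) = -3*(X - 4) = -3*(-4 + X) = 12 - 3*X)
(69*L(-3))*O(10) = (69*(12 - 3*(-3)))*10² = (69*(12 + 9))*100 = (69*21)*100 = 1449*100 = 144900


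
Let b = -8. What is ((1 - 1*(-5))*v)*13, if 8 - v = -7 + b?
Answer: 1794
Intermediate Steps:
v = 23 (v = 8 - (-7 - 8) = 8 - 1*(-15) = 8 + 15 = 23)
((1 - 1*(-5))*v)*13 = ((1 - 1*(-5))*23)*13 = ((1 + 5)*23)*13 = (6*23)*13 = 138*13 = 1794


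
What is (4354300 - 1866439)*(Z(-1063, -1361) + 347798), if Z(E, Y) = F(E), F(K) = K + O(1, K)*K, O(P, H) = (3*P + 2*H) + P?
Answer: 6474461711481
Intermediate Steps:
O(P, H) = 2*H + 4*P (O(P, H) = (2*H + 3*P) + P = 2*H + 4*P)
F(K) = K + K*(4 + 2*K) (F(K) = K + (2*K + 4*1)*K = K + (2*K + 4)*K = K + (4 + 2*K)*K = K + K*(4 + 2*K))
Z(E, Y) = E*(5 + 2*E)
(4354300 - 1866439)*(Z(-1063, -1361) + 347798) = (4354300 - 1866439)*(-1063*(5 + 2*(-1063)) + 347798) = 2487861*(-1063*(5 - 2126) + 347798) = 2487861*(-1063*(-2121) + 347798) = 2487861*(2254623 + 347798) = 2487861*2602421 = 6474461711481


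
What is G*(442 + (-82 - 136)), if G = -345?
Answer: -77280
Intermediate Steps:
G*(442 + (-82 - 136)) = -345*(442 + (-82 - 136)) = -345*(442 - 218) = -345*224 = -77280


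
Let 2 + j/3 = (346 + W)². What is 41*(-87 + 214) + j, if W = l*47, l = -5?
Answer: 42164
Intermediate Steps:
W = -235 (W = -5*47 = -235)
j = 36957 (j = -6 + 3*(346 - 235)² = -6 + 3*111² = -6 + 3*12321 = -6 + 36963 = 36957)
41*(-87 + 214) + j = 41*(-87 + 214) + 36957 = 41*127 + 36957 = 5207 + 36957 = 42164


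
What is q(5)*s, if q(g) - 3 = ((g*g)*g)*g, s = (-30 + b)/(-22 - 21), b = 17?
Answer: 8164/43 ≈ 189.86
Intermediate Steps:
s = 13/43 (s = (-30 + 17)/(-22 - 21) = -13/(-43) = -13*(-1/43) = 13/43 ≈ 0.30233)
q(g) = 3 + g⁴ (q(g) = 3 + ((g*g)*g)*g = 3 + (g²*g)*g = 3 + g³*g = 3 + g⁴)
q(5)*s = (3 + 5⁴)*(13/43) = (3 + 625)*(13/43) = 628*(13/43) = 8164/43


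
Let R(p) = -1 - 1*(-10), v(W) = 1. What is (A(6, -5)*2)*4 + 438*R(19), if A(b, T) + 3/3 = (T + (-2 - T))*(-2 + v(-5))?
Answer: 3950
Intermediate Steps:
A(b, T) = 1 (A(b, T) = -1 + (T + (-2 - T))*(-2 + 1) = -1 - 2*(-1) = -1 + 2 = 1)
R(p) = 9 (R(p) = -1 + 10 = 9)
(A(6, -5)*2)*4 + 438*R(19) = (1*2)*4 + 438*9 = 2*4 + 3942 = 8 + 3942 = 3950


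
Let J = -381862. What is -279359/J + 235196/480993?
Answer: 224182138439/183672948966 ≈ 1.2206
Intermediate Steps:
-279359/J + 235196/480993 = -279359/(-381862) + 235196/480993 = -279359*(-1/381862) + 235196*(1/480993) = 279359/381862 + 235196/480993 = 224182138439/183672948966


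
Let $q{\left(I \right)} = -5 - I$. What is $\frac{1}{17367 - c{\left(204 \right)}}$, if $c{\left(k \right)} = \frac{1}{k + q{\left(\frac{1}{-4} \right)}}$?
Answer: $\frac{797}{13841495} \approx 5.758 \cdot 10^{-5}$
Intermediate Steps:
$c{\left(k \right)} = \frac{1}{- \frac{19}{4} + k}$ ($c{\left(k \right)} = \frac{1}{k - \frac{19}{4}} = \frac{1}{- \frac{19}{4} + k}$)
$\frac{1}{17367 - c{\left(204 \right)}} = \frac{1}{17367 - \frac{4}{-19 + 4 \cdot 204}} = \frac{1}{17367 - \frac{4}{-19 + 816}} = \frac{1}{17367 - \frac{4}{797}} = \frac{1}{\frac{13841495}{797}} = \frac{797}{13841495}$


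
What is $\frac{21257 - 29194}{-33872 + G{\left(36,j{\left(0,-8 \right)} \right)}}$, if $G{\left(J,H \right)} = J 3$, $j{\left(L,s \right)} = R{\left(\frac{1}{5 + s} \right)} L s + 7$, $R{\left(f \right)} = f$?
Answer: $\frac{7937}{33764} \approx 0.23507$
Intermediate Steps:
$j{\left(L,s \right)} = 7 + \frac{L s}{5 + s}$ ($j{\left(L,s \right)} = \frac{L}{5 + s} s + 7 = \frac{L s}{5 + s} + 7 = 7 + \frac{L s}{5 + s}$)
$G{\left(J,H \right)} = 3 J$
$\frac{21257 - 29194}{-33872 + G{\left(36,j{\left(0,-8 \right)} \right)}} = \frac{21257 - 29194}{-33872 + 3 \cdot 36} = - \frac{7937}{-33872 + 108} = - \frac{7937}{-33764} = \left(-7937\right) \left(- \frac{1}{33764}\right) = \frac{7937}{33764}$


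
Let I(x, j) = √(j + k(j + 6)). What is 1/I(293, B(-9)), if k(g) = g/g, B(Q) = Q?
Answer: -I*√2/4 ≈ -0.35355*I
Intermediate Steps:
k(g) = 1
I(x, j) = √(1 + j) (I(x, j) = √(j + 1) = √(1 + j))
1/I(293, B(-9)) = 1/(√(1 - 9)) = 1/(√(-8)) = 1/(2*I*√2) = -I*√2/4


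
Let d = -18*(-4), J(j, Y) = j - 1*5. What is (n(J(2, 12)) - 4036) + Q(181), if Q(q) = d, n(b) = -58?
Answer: -4022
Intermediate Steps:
J(j, Y) = -5 + j (J(j, Y) = j - 5 = -5 + j)
d = 72
Q(q) = 72
(n(J(2, 12)) - 4036) + Q(181) = (-58 - 4036) + 72 = -4094 + 72 = -4022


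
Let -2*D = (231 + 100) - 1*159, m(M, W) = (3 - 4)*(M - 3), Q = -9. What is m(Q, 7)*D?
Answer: -1032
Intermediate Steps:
m(M, W) = 3 - M (m(M, W) = -(-3 + M) = 3 - M)
D = -86 (D = -((231 + 100) - 1*159)/2 = -(331 - 159)/2 = -1/2*172 = -86)
m(Q, 7)*D = (3 - 1*(-9))*(-86) = (3 + 9)*(-86) = 12*(-86) = -1032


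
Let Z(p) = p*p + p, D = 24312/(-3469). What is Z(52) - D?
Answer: 9584876/3469 ≈ 2763.0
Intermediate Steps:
D = -24312/3469 (D = 24312*(-1/3469) = -24312/3469 ≈ -7.0084)
Z(p) = p + p² (Z(p) = p² + p = p + p²)
Z(52) - D = 52*(1 + 52) - 1*(-24312/3469) = 52*53 + 24312/3469 = 2756 + 24312/3469 = 9584876/3469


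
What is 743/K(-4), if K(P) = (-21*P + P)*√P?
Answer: -743*I/160 ≈ -4.6438*I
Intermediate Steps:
K(P) = -20*P^(3/2) (K(P) = (-20*P)*√P = -20*P^(3/2))
743/K(-4) = 743/((-(-160)*I)) = 743/((160*I)) = 743*(-I/160) = -743*I/160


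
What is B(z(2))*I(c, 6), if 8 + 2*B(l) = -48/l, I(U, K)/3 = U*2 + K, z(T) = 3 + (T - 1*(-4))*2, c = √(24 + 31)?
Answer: -504/5 - 168*√55/5 ≈ -349.98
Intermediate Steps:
c = √55 ≈ 7.4162
z(T) = 11 + 2*T (z(T) = 3 + (T + 4)*2 = 3 + (4 + T)*2 = 3 + (8 + 2*T) = 11 + 2*T)
I(U, K) = 3*K + 6*U (I(U, K) = 3*(U*2 + K) = 3*(2*U + K) = 3*(K + 2*U) = 3*K + 6*U)
B(l) = -4 - 24/l (B(l) = -4 + (-48/l)/2 = -4 - 24/l)
B(z(2))*I(c, 6) = (-4 - 24/(11 + 2*2))*(3*6 + 6*√55) = (-4 - 24/(11 + 4))*(18 + 6*√55) = (-4 - 24/15)*(18 + 6*√55) = (-4 - 24*1/15)*(18 + 6*√55) = (-4 - 8/5)*(18 + 6*√55) = -28*(18 + 6*√55)/5 = -504/5 - 168*√55/5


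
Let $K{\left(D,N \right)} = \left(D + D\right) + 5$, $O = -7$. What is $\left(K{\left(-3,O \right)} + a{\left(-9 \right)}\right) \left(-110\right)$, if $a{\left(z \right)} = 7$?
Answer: $-660$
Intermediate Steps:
$K{\left(D,N \right)} = 5 + 2 D$ ($K{\left(D,N \right)} = 2 D + 5 = 5 + 2 D$)
$\left(K{\left(-3,O \right)} + a{\left(-9 \right)}\right) \left(-110\right) = \left(\left(5 + 2 \left(-3\right)\right) + 7\right) \left(-110\right) = \left(\left(5 - 6\right) + 7\right) \left(-110\right) = \left(-1 + 7\right) \left(-110\right) = 6 \left(-110\right) = -660$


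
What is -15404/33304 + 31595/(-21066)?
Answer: -86046284/43848879 ≈ -1.9623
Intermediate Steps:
-15404/33304 + 31595/(-21066) = -15404*1/33304 + 31595*(-1/21066) = -3851/8326 - 31595/21066 = -86046284/43848879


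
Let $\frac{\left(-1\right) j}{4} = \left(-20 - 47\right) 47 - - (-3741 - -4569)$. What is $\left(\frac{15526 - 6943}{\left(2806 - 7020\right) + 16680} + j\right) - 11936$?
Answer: $- \frac{33051249}{12466} \approx -2651.3$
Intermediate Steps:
$j = 9284$ ($j = - 4 \left(\left(-20 - 47\right) 47 - - (-3741 - -4569)\right) = - 4 \left(\left(-67\right) 47 - - (-3741 + 4569)\right) = - 4 \left(-3149 - \left(-1\right) 828\right) = - 4 \left(-3149 - -828\right) = - 4 \left(-3149 + 828\right) = \left(-4\right) \left(-2321\right) = 9284$)
$\left(\frac{15526 - 6943}{\left(2806 - 7020\right) + 16680} + j\right) - 11936 = \left(\frac{15526 - 6943}{\left(2806 - 7020\right) + 16680} + 9284\right) - 11936 = \left(\frac{8583}{-4214 + 16680} + 9284\right) - 11936 = \left(\frac{8583}{12466} + 9284\right) - 11936 = \frac{115742927}{12466} - 11936 = - \frac{33051249}{12466}$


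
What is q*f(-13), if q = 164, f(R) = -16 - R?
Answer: -492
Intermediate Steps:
q*f(-13) = 164*(-16 - 1*(-13)) = 164*(-16 + 13) = 164*(-3) = -492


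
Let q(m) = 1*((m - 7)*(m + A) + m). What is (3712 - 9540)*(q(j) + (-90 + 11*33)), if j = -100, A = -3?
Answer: -65238632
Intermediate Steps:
q(m) = m + (-7 + m)*(-3 + m) (q(m) = 1*((m - 7)*(m - 3) + m) = 1*((-7 + m)*(-3 + m) + m) = 1*(m + (-7 + m)*(-3 + m)) = m + (-7 + m)*(-3 + m))
(3712 - 9540)*(q(j) + (-90 + 11*33)) = (3712 - 9540)*((21 + (-100)**2 - 9*(-100)) + (-90 + 11*33)) = -5828*((21 + 10000 + 900) + (-90 + 363)) = -5828*(10921 + 273) = -5828*11194 = -65238632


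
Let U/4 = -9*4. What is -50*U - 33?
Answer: 7167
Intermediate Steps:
U = -144 (U = 4*(-9*4) = 4*(-36) = -144)
-50*U - 33 = -50*(-144) - 33 = 7200 - 33 = 7167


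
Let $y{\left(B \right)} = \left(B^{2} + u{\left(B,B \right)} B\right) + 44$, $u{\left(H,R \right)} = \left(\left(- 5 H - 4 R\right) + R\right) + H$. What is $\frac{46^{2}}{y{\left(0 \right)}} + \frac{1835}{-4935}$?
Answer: $\frac{518086}{10857} \approx 47.719$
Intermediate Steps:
$u{\left(H,R \right)} = - 4 H - 3 R$ ($u{\left(H,R \right)} = \left(- 5 H - 3 R\right) + H = - 4 H - 3 R$)
$y{\left(B \right)} = 44 - 6 B^{2}$ ($y{\left(B \right)} = \left(B^{2} + \left(- 4 B - 3 B\right) B\right) + 44 = \left(B^{2} + - 7 B B\right) + 44 = \left(B^{2} - 7 B^{2}\right) + 44 = - 6 B^{2} + 44 = 44 - 6 B^{2}$)
$\frac{46^{2}}{y{\left(0 \right)}} + \frac{1835}{-4935} = \frac{46^{2}}{44 - 6 \cdot 0^{2}} + \frac{1835}{-4935} = \frac{2116}{44 - 0} + 1835 \left(- \frac{1}{4935}\right) = \frac{2116}{44 + 0} - \frac{367}{987} = \frac{2116}{44} - \frac{367}{987} = 2116 \cdot \frac{1}{44} - \frac{367}{987} = \frac{529}{11} - \frac{367}{987} = \frac{518086}{10857}$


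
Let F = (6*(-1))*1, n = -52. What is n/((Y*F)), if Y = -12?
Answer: -13/18 ≈ -0.72222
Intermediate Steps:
F = -6 (F = -6*1 = -6)
n/((Y*F)) = -52/((-12*(-6))) = -52/72 = -52*1/72 = -13/18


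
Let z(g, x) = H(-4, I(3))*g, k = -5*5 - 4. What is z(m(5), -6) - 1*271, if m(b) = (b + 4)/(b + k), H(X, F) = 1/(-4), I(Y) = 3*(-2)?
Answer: -8669/32 ≈ -270.91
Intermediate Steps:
I(Y) = -6
H(X, F) = -¼
k = -29 (k = -25 - 4 = -29)
m(b) = (4 + b)/(-29 + b) (m(b) = (b + 4)/(b - 29) = (4 + b)/(-29 + b))
z(g, x) = -g/4
z(m(5), -6) - 1*271 = -(4 + 5)/(4*(-29 + 5)) - 1*271 = -9/(4*(-24)) - 271 = -(-1)*9/96 - 271 = -¼*(-3/8) - 271 = 3/32 - 271 = -8669/32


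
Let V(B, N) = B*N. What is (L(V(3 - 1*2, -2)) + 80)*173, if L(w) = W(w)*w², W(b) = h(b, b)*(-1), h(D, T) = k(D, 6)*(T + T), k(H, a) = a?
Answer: 30448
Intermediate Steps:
h(D, T) = 12*T (h(D, T) = 6*(T + T) = 6*(2*T) = 12*T)
W(b) = -12*b (W(b) = (12*b)*(-1) = -12*b)
L(w) = -12*w³ (L(w) = (-12*w)*w² = -12*w³)
(L(V(3 - 1*2, -2)) + 80)*173 = (-12*(-8*(3 - 1*2)³) + 80)*173 = (-12*(-8*(3 - 2)³) + 80)*173 = (-12*(1*(-2))³ + 80)*173 = (-12*(-2)³ + 80)*173 = (-12*(-8) + 80)*173 = (96 + 80)*173 = 176*173 = 30448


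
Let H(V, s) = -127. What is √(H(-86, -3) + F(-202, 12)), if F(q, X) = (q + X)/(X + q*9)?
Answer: I*√103471158/903 ≈ 11.265*I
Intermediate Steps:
F(q, X) = (X + q)/(X + 9*q)
√(H(-86, -3) + F(-202, 12)) = √(-127 + (12 - 202)/(12 + 9*(-202))) = √(-127 - 190/(12 - 1818)) = √(-127 - 190/(-1806)) = √(-127 - 1/1806*(-190)) = √(-127 + 95/903) = √(-114586/903) = I*√103471158/903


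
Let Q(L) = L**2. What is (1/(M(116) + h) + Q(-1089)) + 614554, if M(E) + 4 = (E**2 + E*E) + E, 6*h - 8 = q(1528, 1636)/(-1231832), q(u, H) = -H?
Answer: 89908530449709623/49936006025 ≈ 1.8005e+6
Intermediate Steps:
h = 2464073/1847748 (h = 4/3 + (-1*1636/(-1231832))/6 = 4/3 + (-1636*(-1/1231832))/6 = 4/3 + (1/6)*(409/307958) = 4/3 + 409/1847748 = 2464073/1847748 ≈ 1.3336)
M(E) = -4 + E + 2*E**2 (M(E) = -4 + ((E**2 + E*E) + E) = -4 + ((E**2 + E**2) + E) = -4 + (2*E**2 + E) = -4 + (E + 2*E**2) = -4 + E + 2*E**2)
(1/(M(116) + h) + Q(-1089)) + 614554 = (1/((-4 + 116 + 2*116**2) + 2464073/1847748) + (-1089)**2) + 614554 = (1/((-4 + 116 + 2*13456) + 2464073/1847748) + 1185921) + 614554 = (1/((-4 + 116 + 26912) + 2464073/1847748) + 1185921) + 614554 = (1/(27024 + 2464073/1847748) + 1185921) + 614554 = (1/(49936006025/1847748) + 1185921) + 614554 = (1847748/49936006025 + 1185921) + 614554 = 59220158203021773/49936006025 + 614554 = 89908530449709623/49936006025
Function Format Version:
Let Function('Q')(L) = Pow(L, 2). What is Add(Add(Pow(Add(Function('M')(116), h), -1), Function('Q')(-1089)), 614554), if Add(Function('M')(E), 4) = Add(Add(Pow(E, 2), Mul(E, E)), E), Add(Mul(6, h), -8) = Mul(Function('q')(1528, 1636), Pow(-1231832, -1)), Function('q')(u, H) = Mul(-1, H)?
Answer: Rational(89908530449709623, 49936006025) ≈ 1.8005e+6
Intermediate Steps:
h = Rational(2464073, 1847748) (h = Add(Rational(4, 3), Mul(Rational(1, 6), Mul(Mul(-1, 1636), Pow(-1231832, -1)))) = Add(Rational(4, 3), Mul(Rational(1, 6), Mul(-1636, Rational(-1, 1231832)))) = Add(Rational(4, 3), Mul(Rational(1, 6), Rational(409, 307958))) = Add(Rational(4, 3), Rational(409, 1847748)) = Rational(2464073, 1847748) ≈ 1.3336)
Function('M')(E) = Add(-4, E, Mul(2, Pow(E, 2))) (Function('M')(E) = Add(-4, Add(Add(Pow(E, 2), Mul(E, E)), E)) = Add(-4, Add(Add(Pow(E, 2), Pow(E, 2)), E)) = Add(-4, Add(Mul(2, Pow(E, 2)), E)) = Add(-4, Add(E, Mul(2, Pow(E, 2)))) = Add(-4, E, Mul(2, Pow(E, 2))))
Add(Add(Pow(Add(Function('M')(116), h), -1), Function('Q')(-1089)), 614554) = Add(Add(Pow(Add(Add(-4, 116, Mul(2, Pow(116, 2))), Rational(2464073, 1847748)), -1), Pow(-1089, 2)), 614554) = Add(Add(Pow(Add(Add(-4, 116, Mul(2, 13456)), Rational(2464073, 1847748)), -1), 1185921), 614554) = Add(Add(Pow(Add(Add(-4, 116, 26912), Rational(2464073, 1847748)), -1), 1185921), 614554) = Add(Add(Pow(Add(27024, Rational(2464073, 1847748)), -1), 1185921), 614554) = Add(Add(Pow(Rational(49936006025, 1847748), -1), 1185921), 614554) = Add(Add(Rational(1847748, 49936006025), 1185921), 614554) = Add(Rational(59220158203021773, 49936006025), 614554) = Rational(89908530449709623, 49936006025)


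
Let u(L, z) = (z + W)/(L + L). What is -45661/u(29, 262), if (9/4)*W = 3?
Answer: -3972507/395 ≈ -10057.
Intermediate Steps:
W = 4/3 (W = (4/9)*3 = 4/3 ≈ 1.3333)
u(L, z) = (4/3 + z)/(2*L) (u(L, z) = (z + 4/3)/(L + L) = (4/3 + z)/((2*L)) = (4/3 + z)*(1/(2*L)) = (4/3 + z)/(2*L))
-45661/u(29, 262) = -45661*174/(4 + 3*262) = -45661*174/(4 + 786) = -45661/((1/6)*(1/29)*790) = -45661/395/87 = -45661*87/395 = -3972507/395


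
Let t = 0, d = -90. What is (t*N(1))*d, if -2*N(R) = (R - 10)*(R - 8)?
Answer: 0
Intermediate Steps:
N(R) = -(-10 + R)*(-8 + R)/2 (N(R) = -(R - 10)*(R - 8)/2 = -(-10 + R)*(-8 + R)/2)
(t*N(1))*d = (0*(-40 + 9*1 - ½*1²))*(-90) = (0*(-40 + 9 - ½*1))*(-90) = (0*(-40 + 9 - ½))*(-90) = (0*(-63/2))*(-90) = 0*(-90) = 0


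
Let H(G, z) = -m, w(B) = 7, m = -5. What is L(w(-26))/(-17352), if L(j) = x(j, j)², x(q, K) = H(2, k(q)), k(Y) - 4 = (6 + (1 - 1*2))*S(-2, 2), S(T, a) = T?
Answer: -25/17352 ≈ -0.0014408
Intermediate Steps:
k(Y) = -6 (k(Y) = 4 + (6 + (1 - 1*2))*(-2) = 4 + (6 + (1 - 2))*(-2) = 4 + (6 - 1)*(-2) = 4 + 5*(-2) = 4 - 10 = -6)
H(G, z) = 5 (H(G, z) = -1*(-5) = 5)
x(q, K) = 5
L(j) = 25 (L(j) = 5² = 25)
L(w(-26))/(-17352) = 25/(-17352) = 25*(-1/17352) = -25/17352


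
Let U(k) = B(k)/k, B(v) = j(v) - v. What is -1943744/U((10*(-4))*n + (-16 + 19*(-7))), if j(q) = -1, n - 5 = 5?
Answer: 266778864/137 ≈ 1.9473e+6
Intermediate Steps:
n = 10 (n = 5 + 5 = 10)
B(v) = -1 - v
U(k) = (-1 - k)/k
-1943744/U((10*(-4))*n + (-16 + 19*(-7))) = -1943744*((10*(-4))*10 + (-16 + 19*(-7)))/(-1 - ((10*(-4))*10 + (-16 + 19*(-7)))) = -1943744*(-40*10 + (-16 - 133))/(-1 - (-40*10 + (-16 - 133))) = -1943744*(-400 - 149)/(-1 - (-400 - 149)) = -1943744*(-549/(-1 - 1*(-549))) = -1943744*(-549/(-1 + 549)) = -1943744/((-1/549*548)) = -1943744/(-548/549) = -1943744*(-549/548) = 266778864/137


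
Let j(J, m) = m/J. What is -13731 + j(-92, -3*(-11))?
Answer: -1263285/92 ≈ -13731.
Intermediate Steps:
-13731 + j(-92, -3*(-11)) = -13731 - 3*(-11)/(-92) = -13731 + 33*(-1/92) = -13731 - 33/92 = -1263285/92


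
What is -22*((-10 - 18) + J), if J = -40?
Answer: 1496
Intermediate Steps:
-22*((-10 - 18) + J) = -22*((-10 - 18) - 40) = -22*(-28 - 40) = -22*(-68) = 1496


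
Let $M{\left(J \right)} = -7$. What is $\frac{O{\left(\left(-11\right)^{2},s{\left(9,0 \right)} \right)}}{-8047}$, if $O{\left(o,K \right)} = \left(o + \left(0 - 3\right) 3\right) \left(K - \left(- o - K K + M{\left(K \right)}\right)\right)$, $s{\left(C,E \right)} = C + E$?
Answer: $- \frac{24416}{8047} \approx -3.0342$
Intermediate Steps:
$O{\left(o,K \right)} = \left(-9 + o\right) \left(7 + K + o + K^{2}\right)$ ($O{\left(o,K \right)} = \left(o + \left(0 - 3\right) 3\right) \left(K - \left(-7 - o - K K\right)\right) = \left(o - 9\right) \left(K + \left(\left(K^{2} + o\right) + 7\right)\right) = \left(o - 9\right) \left(K + \left(\left(o + K^{2}\right) + 7\right)\right) = \left(-9 + o\right) \left(K + \left(7 + o + K^{2}\right)\right) = \left(-9 + o\right) \left(7 + K + o + K^{2}\right)$)
$\frac{O{\left(\left(-11\right)^{2},s{\left(9,0 \right)} \right)}}{-8047} = \frac{-63 + \left(\left(-11\right)^{2}\right)^{2} - 9 \left(9 + 0\right) - 9 \left(9 + 0\right)^{2} - 2 \left(-11\right)^{2} + \left(9 + 0\right) \left(-11\right)^{2} + \left(-11\right)^{2} \left(9 + 0\right)^{2}}{-8047} = \left(-63 + 121^{2} - 81 - 9 \cdot 9^{2} - 242 + 9 \cdot 121 + 121 \cdot 9^{2}\right) \left(- \frac{1}{8047}\right) = \left(-63 + 14641 - 81 - 729 - 242 + 1089 + 121 \cdot 81\right) \left(- \frac{1}{8047}\right) = \left(-63 + 14641 - 81 - 729 - 242 + 1089 + 9801\right) \left(- \frac{1}{8047}\right) = 24416 \left(- \frac{1}{8047}\right) = - \frac{24416}{8047}$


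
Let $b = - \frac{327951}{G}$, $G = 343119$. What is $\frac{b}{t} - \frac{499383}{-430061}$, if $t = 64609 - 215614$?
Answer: $\frac{2874946101115544}{2475846105512255} \approx 1.1612$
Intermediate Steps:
$t = -151005$
$b = - \frac{109317}{114373}$ ($b = - \frac{327951}{343119} = \left(-327951\right) \frac{1}{343119} = - \frac{109317}{114373} \approx -0.95579$)
$\frac{b}{t} - \frac{499383}{-430061} = - \frac{109317}{114373 \left(-151005\right)} - \frac{499383}{-430061} = \left(- \frac{109317}{114373}\right) \left(- \frac{1}{151005}\right) - - \frac{499383}{430061} = \frac{36439}{5756964955} + \frac{499383}{430061} = \frac{2874946101115544}{2475846105512255}$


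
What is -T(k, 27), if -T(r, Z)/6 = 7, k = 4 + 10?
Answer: 42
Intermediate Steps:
k = 14
T(r, Z) = -42 (T(r, Z) = -6*7 = -42)
-T(k, 27) = -1*(-42) = 42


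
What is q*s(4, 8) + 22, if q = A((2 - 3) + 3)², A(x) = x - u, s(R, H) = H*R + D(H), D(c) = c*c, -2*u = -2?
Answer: 118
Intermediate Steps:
u = 1 (u = -½*(-2) = 1)
D(c) = c²
s(R, H) = H² + H*R (s(R, H) = H*R + H² = H² + H*R)
A(x) = -1 + x (A(x) = x - 1*1 = x - 1 = -1 + x)
q = 1 (q = (-1 + ((2 - 3) + 3))² = (-1 + (-1 + 3))² = (-1 + 2)² = 1² = 1)
q*s(4, 8) + 22 = 1*(8*(8 + 4)) + 22 = 1*(8*12) + 22 = 1*96 + 22 = 96 + 22 = 118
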